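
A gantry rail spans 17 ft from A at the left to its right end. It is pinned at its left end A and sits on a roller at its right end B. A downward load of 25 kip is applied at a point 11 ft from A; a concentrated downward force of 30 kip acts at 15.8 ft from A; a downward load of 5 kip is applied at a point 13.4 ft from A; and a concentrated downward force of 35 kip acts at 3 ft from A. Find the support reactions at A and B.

A_x = 0, A_y = 40.82 kip, B_y = 54.18 kip

ΣM about A: B_y·17 − 25·11 − 30·15.8 − 5·13.4 − 35·3 = 0 → B_y = 921/17 = 54.1765 ≈ 54.18 kip.
ΣF_y = 0: A_y + 54.1765 − 25 − 30 − 5 − 35 = 0 → A_y = 40.82 kip.
ΣF_x = 0: no horizontal applied forces, so A_x = 0.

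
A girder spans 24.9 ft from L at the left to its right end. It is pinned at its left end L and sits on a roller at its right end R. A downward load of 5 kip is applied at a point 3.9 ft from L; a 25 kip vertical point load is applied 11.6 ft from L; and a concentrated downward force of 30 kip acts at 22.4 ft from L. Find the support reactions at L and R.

L_x = 0, L_y = 20.58 kip, R_y = 39.42 kip

Moments about L: R_y·24.9 − 5·3.9 − 25·11.6 − 30·22.4 = 0 → R_y = 981.5/24.9 = 39.4177 ≈ 39.42 kip.
ΣF_y = 0: L_y + 39.4177 − 5 − 25 − 30 = 0 → L_y = 20.58 kip.
ΣF_x = 0: no horizontal applied forces, so L_x = 0.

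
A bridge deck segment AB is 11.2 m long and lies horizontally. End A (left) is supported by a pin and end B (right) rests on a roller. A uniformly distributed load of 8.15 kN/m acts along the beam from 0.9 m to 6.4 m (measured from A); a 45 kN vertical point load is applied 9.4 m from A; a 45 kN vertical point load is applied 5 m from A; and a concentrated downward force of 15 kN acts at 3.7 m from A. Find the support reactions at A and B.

Resultant of the distributed load: 8.15 × 5.5 = 44.825 kN at 3.65 m from A.
Taking moments about A: B_y·11.2 − (8.15·5.5)·3.65 − 45·9.4 − 45·5 − 15·3.7 = 0 → B_y = 867.11125/11.2 = 77.4206 ≈ 77.42 kN.
ΣF_y = 0: A_y + 77.4206 − 8.15·5.5 − 45 − 45 − 15 = 0 → A_y = 72.40 kN.
ΣF_x = 0: no horizontal applied forces, so A_x = 0.

A_x = 0, A_y = 72.40 kN, B_y = 77.42 kN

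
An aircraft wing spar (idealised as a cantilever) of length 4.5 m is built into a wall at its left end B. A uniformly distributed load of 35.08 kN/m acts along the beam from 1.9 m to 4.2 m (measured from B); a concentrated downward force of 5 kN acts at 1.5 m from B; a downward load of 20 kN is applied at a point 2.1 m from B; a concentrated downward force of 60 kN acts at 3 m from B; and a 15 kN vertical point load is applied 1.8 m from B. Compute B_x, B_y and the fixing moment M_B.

Resultant of the distributed load: 35.08 × 2.3 = 80.684 kN at 3.05 m from B.
ΣF_x = 0: B_x = 0.
ΣF_y = 0: B_y − 35.08·2.3 − 5 − 20 − 60 − 15 = 0 → B_y = 180.7 kN.
ΣM about B: M_B − (35.08·2.3)·3.05 − 5·1.5 − 20·2.1 − 60·3 − 15·1.8 = 0 → M_B = 502.6 kN·m.

B_x = 0, B_y = 180.7 kN, M_B = 502.6 kN·m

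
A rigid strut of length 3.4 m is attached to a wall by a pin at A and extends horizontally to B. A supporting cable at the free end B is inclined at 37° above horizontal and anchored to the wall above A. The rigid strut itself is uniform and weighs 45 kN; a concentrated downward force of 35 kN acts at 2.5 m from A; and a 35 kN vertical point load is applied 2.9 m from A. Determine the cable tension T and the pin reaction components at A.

T = 129.8 kN, A_x = 103.6 kN, A_y = 36.91 kN

ΣM about A: T·sin37°·3.4 − 45·1.7 − 35·2.5 − 35·2.9 = 0 → T = 265.5/(3.4·0.601815) = 129.755 ≈ 129.8 kN.
ΣF_x = 0: A_x − T·cos37° = 0 → A_x = 129.755 × 0.798636 = 103.6 kN.
ΣF_y = 0: A_y + T·sin37° − 45 − 35 − 35 = 0 → A_y = 115 − 129.755 × 0.601815 = 36.91 kN.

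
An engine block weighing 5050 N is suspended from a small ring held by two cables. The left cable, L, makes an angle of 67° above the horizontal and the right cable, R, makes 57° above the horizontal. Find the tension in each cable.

ΣF_x = 0: −T_L·cos67° + T_R·cos57° = 0 → T_R = 0.717413·T_L.
ΣF_y = 0: T_L·sin67° + T_R·sin57° = 5050.
Substitute: T_L·(0.920505 + 0.717413·0.838671) = 5050 → T_L = 3317.61 ≈ 3318 N.
Then T_R = 0.717413 × 3317.61 = 2380 N.

T_L = 3318 N, T_R = 2380 N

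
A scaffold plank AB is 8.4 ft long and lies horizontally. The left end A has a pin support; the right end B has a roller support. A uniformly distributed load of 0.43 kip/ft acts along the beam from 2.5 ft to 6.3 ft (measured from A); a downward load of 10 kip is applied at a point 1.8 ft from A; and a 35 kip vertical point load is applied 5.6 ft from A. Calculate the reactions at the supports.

Resultant of the distributed load: 0.43 × 3.8 = 1.634 kip at 4.4 ft from A.
Moments about A: B_y·8.4 − (0.43·3.8)·4.4 − 10·1.8 − 35·5.6 = 0 → B_y = 221.1896/8.4 = 26.3321 ≈ 26.33 kip.
ΣF_y = 0: A_y + 26.3321 − 0.43·3.8 − 10 − 35 = 0 → A_y = 20.30 kip.
ΣF_x = 0: no horizontal applied forces, so A_x = 0.

A_x = 0, A_y = 20.30 kip, B_y = 26.33 kip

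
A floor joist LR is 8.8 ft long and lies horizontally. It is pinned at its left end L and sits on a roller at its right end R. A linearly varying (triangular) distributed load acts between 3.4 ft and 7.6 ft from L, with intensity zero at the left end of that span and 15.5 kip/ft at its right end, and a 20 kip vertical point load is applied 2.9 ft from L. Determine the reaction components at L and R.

Resultant of the triangular load: ½ × 15.5 × 4.2 = 32.55 kip, acting at 6.2 ft from L (one-third of the span from the peak).
Moments about L: R_y·8.8 − (½·15.5·4.2)·6.2 − 20·2.9 = 0 → R_y = 259.81/8.8 = 29.5239 ≈ 29.52 kip.
ΣF_y = 0: L_y + 29.5239 − ½·15.5·4.2 − 20 = 0 → L_y = 23.03 kip.
ΣF_x = 0: no horizontal applied forces, so L_x = 0.

L_x = 0, L_y = 23.03 kip, R_y = 29.52 kip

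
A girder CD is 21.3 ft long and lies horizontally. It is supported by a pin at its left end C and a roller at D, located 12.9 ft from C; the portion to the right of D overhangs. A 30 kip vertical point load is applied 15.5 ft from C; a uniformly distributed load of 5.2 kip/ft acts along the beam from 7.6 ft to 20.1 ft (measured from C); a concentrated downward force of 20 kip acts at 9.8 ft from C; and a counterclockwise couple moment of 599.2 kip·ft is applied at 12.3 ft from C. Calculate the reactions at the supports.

C_x = 0, C_y = 40.42 kip, D_y = 74.58 kip

Resultant of the distributed load: 5.2 × 12.5 = 65 kip at 13.85 ft from C.
Taking moments about C: D_y·12.9 − 30·15.5 − (5.2·12.5)·13.85 − 20·9.8 + 599.2 = 0 → D_y = 962.05/12.9 = 74.5775 ≈ 74.58 kip.
ΣF_y = 0: C_y + 74.5775 − 30 − 5.2·12.5 − 20 = 0 → C_y = 40.42 kip.
ΣF_x = 0: no horizontal applied forces, so C_x = 0.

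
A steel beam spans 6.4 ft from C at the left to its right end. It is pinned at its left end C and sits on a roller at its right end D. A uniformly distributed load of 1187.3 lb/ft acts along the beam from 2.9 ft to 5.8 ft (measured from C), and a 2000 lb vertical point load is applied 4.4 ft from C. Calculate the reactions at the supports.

C_x = 0, C_y = 1728 lb, D_y = 3715 lb

Resultant of the distributed load: 1187.3 × 2.9 = 3443.17 lb at 4.35 ft from C.
Moments about C: D_y·6.4 − (1187.3·2.9)·4.35 − 2000·4.4 = 0 → D_y = 23777.7895/6.4 = 3715.28 ≈ 3715 lb.
ΣF_y = 0: C_y + 3715.28 − 1187.3·2.9 − 2000 = 0 → C_y = 1728 lb.
ΣF_x = 0: no horizontal applied forces, so C_x = 0.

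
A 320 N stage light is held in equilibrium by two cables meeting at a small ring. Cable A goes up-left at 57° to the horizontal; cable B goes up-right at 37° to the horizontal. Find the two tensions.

ΣF_x = 0: −T_A·cos57° + T_B·cos37° = 0 → T_B = 0.681962·T_A.
ΣF_y = 0: T_A·sin57° + T_B·sin37° = 320.
Substitute: T_A·(0.838671 + 0.681962·0.601815) = 320 → T_A = 256.187 ≈ 256.2 N.
Then T_B = 0.681962 × 256.187 = 174.7 N.

T_A = 256.2 N, T_B = 174.7 N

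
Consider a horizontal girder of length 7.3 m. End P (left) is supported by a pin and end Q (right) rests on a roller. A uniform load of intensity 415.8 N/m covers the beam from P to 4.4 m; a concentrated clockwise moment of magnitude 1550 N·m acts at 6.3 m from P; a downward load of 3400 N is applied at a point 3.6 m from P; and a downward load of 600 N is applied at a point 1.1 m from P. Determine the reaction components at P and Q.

Resultant of the distributed load: 415.8 × 4.4 = 1829.52 N at 2.2 m from P.
ΣM about P: Q_y·7.3 − (415.8·4.4)·2.2 − 1550 − 3400·3.6 − 600·1.1 = 0 → Q_y = 18474.944/7.3 = 2530.81 ≈ 2531 N.
ΣF_y = 0: P_y + 2530.81 − 415.8·4.4 − 3400 − 600 = 0 → P_y = 3299 N.
ΣF_x = 0: no horizontal applied forces, so P_x = 0.

P_x = 0, P_y = 3299 N, Q_y = 2531 N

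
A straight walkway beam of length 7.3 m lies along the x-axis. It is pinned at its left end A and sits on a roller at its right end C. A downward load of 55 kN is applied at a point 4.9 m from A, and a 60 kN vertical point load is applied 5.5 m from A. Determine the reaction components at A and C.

ΣM about A: C_y·7.3 − 55·4.9 − 60·5.5 = 0 → C_y = 599.5/7.3 = 82.1233 ≈ 82.12 kN.
ΣF_y = 0: A_y + 82.1233 − 55 − 60 = 0 → A_y = 32.88 kN.
ΣF_x = 0: no horizontal applied forces, so A_x = 0.

A_x = 0, A_y = 32.88 kN, C_y = 82.12 kN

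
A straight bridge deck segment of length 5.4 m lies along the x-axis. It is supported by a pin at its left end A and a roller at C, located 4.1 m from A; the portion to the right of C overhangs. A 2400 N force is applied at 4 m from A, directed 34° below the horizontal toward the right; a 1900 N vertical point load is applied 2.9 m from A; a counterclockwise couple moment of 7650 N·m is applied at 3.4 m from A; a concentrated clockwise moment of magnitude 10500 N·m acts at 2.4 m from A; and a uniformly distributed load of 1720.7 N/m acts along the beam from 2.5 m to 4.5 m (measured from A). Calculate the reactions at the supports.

Resultant of the distributed load: 1720.7 × 2 = 3441.4 N at 3.5 m from A.
Taking moments about A: C_y·4.1 − 2400·sin34°·4 − 1900·2.9 + 7650 − 10500 − (1720.7·2)·3.5 = 0 → C_y = 25773.2/4.1 = 6286.15 ≈ 6286 N.
ΣF_y = 0: A_y + 6286.15 − 2400·sin34° − 1900 − 1720.7·2 = 0 → A_y = 397.3 N.
ΣF_x = 0: A_x + 2400·cos34° = 0 → A_x = -1990 N.

A_x = -1990 N, A_y = 397.3 N, C_y = 6286 N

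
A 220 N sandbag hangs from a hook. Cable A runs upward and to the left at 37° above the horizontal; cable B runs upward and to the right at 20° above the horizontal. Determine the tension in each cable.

ΣF_x = 0: −T_A·cos37° + T_B·cos20° = 0 → T_B = 0.84989·T_A.
ΣF_y = 0: T_A·sin37° + T_B·sin20° = 220.
Substitute: T_A·(0.601815 + 0.84989·0.34202) = 220 → T_A = 246.5 N.
Then T_B = 0.84989 × 246.5 = 209.5 N.

T_A = 246.5 N, T_B = 209.5 N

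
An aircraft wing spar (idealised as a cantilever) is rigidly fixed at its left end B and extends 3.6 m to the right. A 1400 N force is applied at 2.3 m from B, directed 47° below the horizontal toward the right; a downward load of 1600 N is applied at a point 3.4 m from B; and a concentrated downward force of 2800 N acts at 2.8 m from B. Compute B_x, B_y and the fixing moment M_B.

B_x = -954.8 N, B_y = 5424 N, M_B = 15630 N·m

ΣF_x = 0: B_x + 1400·cos47° = 0 → B_x = -954.8 N.
ΣF_y = 0: B_y − 1400·sin47° − 1600 − 2800 = 0 → B_y = 5424 N.
ΣM about B: M_B − 1400·sin47°·2.3 − 1600·3.4 − 2800·2.8 = 0 → M_B = 15630 N·m.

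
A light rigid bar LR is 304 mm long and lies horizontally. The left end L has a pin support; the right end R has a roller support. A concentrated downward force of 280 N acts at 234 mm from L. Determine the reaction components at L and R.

L_x = 0, L_y = 64.47 N, R_y = 215.5 N

ΣM about L: R_y·304 − 280·234 = 0 → R_y = 65520/304 = 215.526 ≈ 215.5 N.
ΣF_y = 0: L_y + 215.526 − 280 = 0 → L_y = 64.47 N.
ΣF_x = 0: no horizontal applied forces, so L_x = 0.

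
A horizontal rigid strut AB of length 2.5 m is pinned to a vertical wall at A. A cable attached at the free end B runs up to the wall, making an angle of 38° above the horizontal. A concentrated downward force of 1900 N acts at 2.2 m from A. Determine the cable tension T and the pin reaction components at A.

T = 2716 N, A_x = 2140 N, A_y = 228.0 N

ΣM about A: T·sin38°·2.5 − 1900·2.2 = 0 → T = 4180/(2.5·0.615661) = 2715.78 ≈ 2716 N.
ΣF_x = 0: A_x − T·cos38° = 0 → A_x = 2715.78 × 0.788011 = 2140 N.
ΣF_y = 0: A_y + T·sin38° − 1900 = 0 → A_y = 1900 − 2715.78 × 0.615661 = 228.0 N.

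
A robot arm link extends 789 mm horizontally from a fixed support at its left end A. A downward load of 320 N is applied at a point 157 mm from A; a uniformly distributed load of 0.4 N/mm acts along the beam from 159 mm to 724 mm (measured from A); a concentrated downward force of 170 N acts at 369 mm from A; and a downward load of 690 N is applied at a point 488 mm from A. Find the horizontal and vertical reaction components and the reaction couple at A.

Resultant of the distributed load: 0.4 × 565 = 226 N at 441.5 mm from A.
ΣF_x = 0: A_x = 0.
ΣF_y = 0: A_y − 320 − 0.4·565 − 170 − 690 = 0 → A_y = 1406 N.
ΣM about A: M_A − 320·157 − (0.4·565)·441.5 − 170·369 − 690·488 = 0 → M_A = 549500 N·mm.

A_x = 0, A_y = 1406 N, M_A = 549500 N·mm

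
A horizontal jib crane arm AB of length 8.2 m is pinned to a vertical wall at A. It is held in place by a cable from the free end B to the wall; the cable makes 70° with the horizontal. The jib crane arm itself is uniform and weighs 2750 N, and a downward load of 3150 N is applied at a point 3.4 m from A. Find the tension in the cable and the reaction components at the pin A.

ΣM about A: T·sin70°·8.2 − 2750·4.1 − 3150·3.4 = 0 → T = 21985/(8.2·0.939693) = 2853.16 ≈ 2853 N.
ΣF_x = 0: A_x − T·cos70° = 0 → A_x = 2853.16 × 0.34202 = 975.8 N.
ΣF_y = 0: A_y + T·sin70° − 2750 − 3150 = 0 → A_y = 5900 − 2853.16 × 0.939693 = 3219 N.

T = 2853 N, A_x = 975.8 N, A_y = 3219 N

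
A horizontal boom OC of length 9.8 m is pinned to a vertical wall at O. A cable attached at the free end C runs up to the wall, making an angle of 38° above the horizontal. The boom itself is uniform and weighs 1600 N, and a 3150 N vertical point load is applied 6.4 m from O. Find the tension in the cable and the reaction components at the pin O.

ΣM about O: T·sin38°·9.8 − 1600·4.9 − 3150·6.4 = 0 → T = 28000/(9.8·0.615661) = 4640.77 ≈ 4641 N.
ΣF_x = 0: O_x − T·cos38° = 0 → O_x = 4640.77 × 0.788011 = 3657 N.
ΣF_y = 0: O_y + T·sin38° − 1600 − 3150 = 0 → O_y = 4750 − 4640.77 × 0.615661 = 1893 N.

T = 4641 N, O_x = 3657 N, O_y = 1893 N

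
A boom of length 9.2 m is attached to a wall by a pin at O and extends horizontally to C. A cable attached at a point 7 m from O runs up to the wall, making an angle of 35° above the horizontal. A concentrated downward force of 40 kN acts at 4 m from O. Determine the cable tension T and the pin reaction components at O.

ΣM about O: T·sin35°·7 − 40·4 = 0 → T = 160/(7·0.573576) = 39.8502 ≈ 39.85 kN.
ΣF_x = 0: O_x − T·cos35° = 0 → O_x = 39.8502 × 0.819152 = 32.64 kN.
ΣF_y = 0: O_y + T·sin35° − 40 = 0 → O_y = 40 − 39.8502 × 0.573576 = 17.14 kN.

T = 39.85 kN, O_x = 32.64 kN, O_y = 17.14 kN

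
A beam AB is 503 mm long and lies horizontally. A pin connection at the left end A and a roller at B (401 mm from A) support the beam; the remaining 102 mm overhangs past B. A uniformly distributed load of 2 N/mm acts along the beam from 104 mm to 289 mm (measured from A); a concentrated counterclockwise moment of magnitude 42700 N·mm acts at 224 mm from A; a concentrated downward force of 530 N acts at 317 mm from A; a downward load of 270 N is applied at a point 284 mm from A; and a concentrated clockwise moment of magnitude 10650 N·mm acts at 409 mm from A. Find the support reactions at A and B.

Resultant of the distributed load: 2 × 185 = 370 N at 196.5 mm from A.
Moments about A: B_y·401 − (2·185)·196.5 + 42700 − 530·317 − 270·284 − 10650 = 0 → B_y = 285345/401 = 711.584 ≈ 711.6 N.
ΣF_y = 0: A_y + 711.584 − 2·185 − 530 − 270 = 0 → A_y = 458.4 N.
ΣF_x = 0: no horizontal applied forces, so A_x = 0.

A_x = 0, A_y = 458.4 N, B_y = 711.6 N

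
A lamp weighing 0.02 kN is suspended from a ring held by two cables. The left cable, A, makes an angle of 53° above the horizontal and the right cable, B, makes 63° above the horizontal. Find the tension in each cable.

T_A = 0.01010 kN, T_B = 0.01339 kN

ΣF_x = 0: −T_A·cos53° + T_B·cos63° = 0 → T_B = 1.32561·T_A.
ΣF_y = 0: T_A·sin53° + T_B·sin63° = 0.02.
Substitute: T_A·(0.798636 + 1.32561·0.891007) = 0.02 → T_A = 0.0101022 ≈ 0.01010 kN.
Then T_B = 1.32561 × 0.0101022 = 0.01339 kN.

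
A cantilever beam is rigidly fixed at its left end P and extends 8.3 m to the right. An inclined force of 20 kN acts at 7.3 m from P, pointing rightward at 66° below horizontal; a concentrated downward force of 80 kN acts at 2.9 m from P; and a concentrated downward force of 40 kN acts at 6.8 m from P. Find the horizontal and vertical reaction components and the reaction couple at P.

P_x = -8.135 kN, P_y = 138.3 kN, M_P = 637.4 kN·m

ΣF_x = 0: P_x + 20·cos66° = 0 → P_x = -8.135 kN.
ΣF_y = 0: P_y − 20·sin66° − 80 − 40 = 0 → P_y = 138.3 kN.
ΣM about P: M_P − 20·sin66°·7.3 − 80·2.9 − 40·6.8 = 0 → M_P = 637.4 kN·m.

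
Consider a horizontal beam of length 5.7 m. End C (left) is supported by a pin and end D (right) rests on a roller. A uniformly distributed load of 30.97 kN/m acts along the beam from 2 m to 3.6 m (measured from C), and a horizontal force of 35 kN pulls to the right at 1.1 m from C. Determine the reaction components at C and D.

Resultant of the distributed load: 30.97 × 1.6 = 49.552 kN at 2.8 m from C.
ΣM about C: D_y·5.7 − (30.97·1.6)·2.8 = 0 → D_y = 138.7456/5.7 = 24.3413 ≈ 24.34 kN.
ΣF_y = 0: C_y + 24.3413 − 30.97·1.6 = 0 → C_y = 25.21 kN.
ΣF_x = 0: C_x + 35 = 0 → C_x = -35.00 kN.

C_x = -35.00 kN, C_y = 25.21 kN, D_y = 24.34 kN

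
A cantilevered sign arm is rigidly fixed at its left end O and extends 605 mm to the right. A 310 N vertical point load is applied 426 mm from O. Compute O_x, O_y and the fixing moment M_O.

O_x = 0, O_y = 310.0 N, M_O = 132100 N·mm

ΣF_x = 0: O_x = 0.
ΣF_y = 0: O_y − 310 = 0 → O_y = 310.0 N.
ΣM about O: M_O − 310·426 = 0 → M_O = 132100 N·mm.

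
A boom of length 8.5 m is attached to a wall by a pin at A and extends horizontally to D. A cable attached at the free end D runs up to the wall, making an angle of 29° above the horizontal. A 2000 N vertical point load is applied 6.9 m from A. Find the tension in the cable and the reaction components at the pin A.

ΣM about A: T·sin29°·8.5 − 2000·6.9 = 0 → T = 13800/(8.5·0.48481) = 3348.8 ≈ 3349 N.
ΣF_x = 0: A_x − T·cos29° = 0 → A_x = 3348.8 × 0.87462 = 2929 N.
ΣF_y = 0: A_y + T·sin29° − 2000 = 0 → A_y = 2000 − 3348.8 × 0.48481 = 376.5 N.

T = 3349 N, A_x = 2929 N, A_y = 376.5 N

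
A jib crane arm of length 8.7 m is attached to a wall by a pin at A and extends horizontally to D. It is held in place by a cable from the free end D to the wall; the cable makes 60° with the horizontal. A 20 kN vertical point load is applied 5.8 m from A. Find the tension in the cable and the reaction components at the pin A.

ΣM about A: T·sin60°·8.7 − 20·5.8 = 0 → T = 116/(8.7·0.866025) = 15.396 ≈ 15.40 kN.
ΣF_x = 0: A_x − T·cos60° = 0 → A_x = 15.396 × 0.5 = 7.698 kN.
ΣF_y = 0: A_y + T·sin60° − 20 = 0 → A_y = 20 − 15.396 × 0.866025 = 6.667 kN.

T = 15.40 kN, A_x = 7.698 kN, A_y = 6.667 kN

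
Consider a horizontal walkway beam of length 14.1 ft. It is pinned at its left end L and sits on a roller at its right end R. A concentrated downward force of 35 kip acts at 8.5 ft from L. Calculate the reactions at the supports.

ΣM about L: R_y·14.1 − 35·8.5 = 0 → R_y = 297.5/14.1 = 21.0993 ≈ 21.10 kip.
ΣF_y = 0: L_y + 21.0993 − 35 = 0 → L_y = 13.90 kip.
ΣF_x = 0: no horizontal applied forces, so L_x = 0.

L_x = 0, L_y = 13.90 kip, R_y = 21.10 kip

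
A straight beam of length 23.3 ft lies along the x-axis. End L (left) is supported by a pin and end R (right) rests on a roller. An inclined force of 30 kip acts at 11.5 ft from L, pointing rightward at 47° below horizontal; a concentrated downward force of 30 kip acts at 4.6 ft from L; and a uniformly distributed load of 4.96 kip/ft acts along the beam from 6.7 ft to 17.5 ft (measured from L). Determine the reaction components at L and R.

Resultant of the distributed load: 4.96 × 10.8 = 53.568 kip at 12.1 ft from L.
Moments about L: R_y·23.3 − 30·sin47°·11.5 − 30·4.6 − (4.96·10.8)·12.1 = 0 → R_y = 1038.49/23.3 = 44.5704 ≈ 44.57 kip.
ΣF_y = 0: L_y + 44.5704 − 30·sin47° − 30 − 4.96·10.8 = 0 → L_y = 60.94 kip.
ΣF_x = 0: L_x + 30·cos47° = 0 → L_x = -20.46 kip.

L_x = -20.46 kip, L_y = 60.94 kip, R_y = 44.57 kip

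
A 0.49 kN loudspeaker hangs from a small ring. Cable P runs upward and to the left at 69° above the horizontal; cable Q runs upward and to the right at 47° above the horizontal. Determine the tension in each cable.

T_P = 0.3718 kN, T_Q = 0.1954 kN

ΣF_x = 0: −T_P·cos69° + T_Q·cos47° = 0 → T_Q = 0.525467·T_P.
ΣF_y = 0: T_P·sin69° + T_Q·sin47° = 0.49.
Substitute: T_P·(0.93358 + 0.525467·0.731354) = 0.49 → T_P = 0.371809 ≈ 0.3718 kN.
Then T_Q = 0.525467 × 0.371809 = 0.1954 kN.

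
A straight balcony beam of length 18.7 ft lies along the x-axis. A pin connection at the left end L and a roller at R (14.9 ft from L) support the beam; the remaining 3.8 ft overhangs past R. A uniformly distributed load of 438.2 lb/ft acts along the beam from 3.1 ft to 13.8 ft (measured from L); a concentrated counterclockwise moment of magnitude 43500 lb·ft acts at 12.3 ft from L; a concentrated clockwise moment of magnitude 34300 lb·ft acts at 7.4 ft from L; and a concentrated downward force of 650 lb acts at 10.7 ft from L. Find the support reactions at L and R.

Resultant of the distributed load: 438.2 × 10.7 = 4688.74 lb at 8.45 ft from L.
ΣM about L: R_y·14.9 − (438.2·10.7)·8.45 + 43500 − 34300 − 650·10.7 = 0 → R_y = 37374.853/14.9 = 2508.38 ≈ 2508 lb.
ΣF_y = 0: L_y + 2508.38 − 438.2·10.7 − 650 = 0 → L_y = 2830 lb.
ΣF_x = 0: no horizontal applied forces, so L_x = 0.

L_x = 0, L_y = 2830 lb, R_y = 2508 lb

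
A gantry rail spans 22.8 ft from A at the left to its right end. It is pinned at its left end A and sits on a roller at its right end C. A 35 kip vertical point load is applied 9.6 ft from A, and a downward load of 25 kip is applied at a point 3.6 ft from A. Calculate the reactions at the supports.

Taking moments about A: C_y·22.8 − 35·9.6 − 25·3.6 = 0 → C_y = 426/22.8 = 18.6842 ≈ 18.68 kip.
ΣF_y = 0: A_y + 18.6842 − 35 − 25 = 0 → A_y = 41.32 kip.
ΣF_x = 0: no horizontal applied forces, so A_x = 0.

A_x = 0, A_y = 41.32 kip, C_y = 18.68 kip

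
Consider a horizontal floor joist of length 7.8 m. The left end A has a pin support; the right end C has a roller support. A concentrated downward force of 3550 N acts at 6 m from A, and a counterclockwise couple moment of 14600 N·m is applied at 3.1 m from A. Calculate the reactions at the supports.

Moments about A: C_y·7.8 − 3550·6 + 14600 = 0 → C_y = 6700/7.8 = 858.974 ≈ 859.0 N.
ΣF_y = 0: A_y + 858.974 − 3550 = 0 → A_y = 2691 N.
ΣF_x = 0: no horizontal applied forces, so A_x = 0.

A_x = 0, A_y = 2691 N, C_y = 859.0 N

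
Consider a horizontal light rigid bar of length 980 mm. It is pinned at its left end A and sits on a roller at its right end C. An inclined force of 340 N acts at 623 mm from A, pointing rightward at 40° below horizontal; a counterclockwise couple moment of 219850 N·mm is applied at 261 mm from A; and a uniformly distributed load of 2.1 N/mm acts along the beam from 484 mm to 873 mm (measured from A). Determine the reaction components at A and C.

A_x = -260.5 N, A_y = 555.3 N, C_y = 480.2 N

Resultant of the distributed load: 2.1 × 389 = 816.9 N at 678.5 mm from A.
Moments about A: C_y·980 − 340·sin40°·623 + 219850 − (2.1·389)·678.5 = 0 → C_y = 470572/980 = 480.176 ≈ 480.2 N.
ΣF_y = 0: A_y + 480.176 − 340·sin40° − 2.1·389 = 0 → A_y = 555.3 N.
ΣF_x = 0: A_x + 340·cos40° = 0 → A_x = -260.5 N.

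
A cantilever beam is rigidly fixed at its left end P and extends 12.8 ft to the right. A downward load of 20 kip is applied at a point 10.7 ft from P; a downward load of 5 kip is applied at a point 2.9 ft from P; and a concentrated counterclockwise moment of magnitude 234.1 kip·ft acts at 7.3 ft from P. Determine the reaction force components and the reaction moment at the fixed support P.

ΣF_x = 0: P_x = 0.
ΣF_y = 0: P_y − 20 − 5 = 0 → P_y = 25.00 kip.
ΣM about P: M_P − 20·10.7 − 5·2.9 + 234.1 = 0 → M_P = -5.600 kip·ft.

P_x = 0, P_y = 25.00 kip, M_P = -5.600 kip·ft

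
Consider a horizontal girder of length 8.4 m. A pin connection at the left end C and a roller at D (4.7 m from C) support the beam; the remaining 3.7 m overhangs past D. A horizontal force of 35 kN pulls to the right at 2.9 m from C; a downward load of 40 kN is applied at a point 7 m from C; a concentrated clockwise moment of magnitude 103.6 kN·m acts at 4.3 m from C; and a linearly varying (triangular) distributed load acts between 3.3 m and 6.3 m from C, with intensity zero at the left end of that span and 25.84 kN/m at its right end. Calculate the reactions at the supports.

C_x = -35.00 kN, C_y = -46.57 kN, D_y = 125.3 kN

Resultant of the triangular load: ½ × 25.84 × 3 = 38.76 kN, acting at 5.3 m from C (one-third of the span from the peak).
ΣM about C: D_y·4.7 − 40·7 − 103.6 − (½·25.84·3)·5.3 = 0 → D_y = 589.028/4.7 = 125.325 ≈ 125.3 kN.
ΣF_y = 0: C_y + 125.325 − 40 − ½·25.84·3 = 0 → C_y = -46.57 kN.
ΣF_x = 0: C_x + 35 = 0 → C_x = -35.00 kN.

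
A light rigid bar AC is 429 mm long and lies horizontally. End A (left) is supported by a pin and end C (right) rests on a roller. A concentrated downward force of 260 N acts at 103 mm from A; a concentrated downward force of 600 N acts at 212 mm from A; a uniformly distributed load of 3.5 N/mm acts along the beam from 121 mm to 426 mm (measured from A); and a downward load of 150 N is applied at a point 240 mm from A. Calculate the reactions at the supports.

A_x = 0, A_y = 954.1 N, C_y = 1123 N

Resultant of the distributed load: 3.5 × 305 = 1067.5 N at 273.5 mm from A.
ΣM about A: C_y·429 − 260·103 − 600·212 − (3.5·305)·273.5 − 150·240 = 0 → C_y = 481941.25/429 = 1123.41 ≈ 1123 N.
ΣF_y = 0: A_y + 1123.41 − 260 − 600 − 3.5·305 − 150 = 0 → A_y = 954.1 N.
ΣF_x = 0: no horizontal applied forces, so A_x = 0.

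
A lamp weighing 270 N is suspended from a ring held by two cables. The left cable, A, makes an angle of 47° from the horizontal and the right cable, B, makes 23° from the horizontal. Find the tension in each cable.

ΣF_x = 0: −T_A·cos47° + T_B·cos23° = 0 → T_B = 0.740896·T_A.
ΣF_y = 0: T_A·sin47° + T_B·sin23° = 270.
Substitute: T_A·(0.731354 + 0.740896·0.390731) = 270 → T_A = 264.487 ≈ 264.5 N.
Then T_B = 0.740896 × 264.487 = 196.0 N.

T_A = 264.5 N, T_B = 196.0 N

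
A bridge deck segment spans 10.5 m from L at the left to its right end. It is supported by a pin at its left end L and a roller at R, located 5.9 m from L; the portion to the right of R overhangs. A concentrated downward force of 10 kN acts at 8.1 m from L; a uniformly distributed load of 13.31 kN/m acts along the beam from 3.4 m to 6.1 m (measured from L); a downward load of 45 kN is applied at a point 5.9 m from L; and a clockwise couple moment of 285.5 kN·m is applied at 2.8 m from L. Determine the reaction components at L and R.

L_x = 0, L_y = -45.11 kN, R_y = 136.1 kN

Resultant of the distributed load: 13.31 × 2.7 = 35.937 kN at 4.75 m from L.
Moments about L: R_y·5.9 − 10·8.1 − (13.31·2.7)·4.75 − 45·5.9 − 285.5 = 0 → R_y = 802.70075/5.9 = 136.051 ≈ 136.1 kN.
ΣF_y = 0: L_y + 136.051 − 10 − 13.31·2.7 − 45 = 0 → L_y = -45.11 kN.
ΣF_x = 0: no horizontal applied forces, so L_x = 0.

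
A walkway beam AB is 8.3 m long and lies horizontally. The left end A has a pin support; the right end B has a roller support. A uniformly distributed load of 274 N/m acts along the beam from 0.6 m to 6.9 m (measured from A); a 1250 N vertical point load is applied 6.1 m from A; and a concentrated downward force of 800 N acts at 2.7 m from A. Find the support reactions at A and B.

Resultant of the distributed load: 274 × 6.3 = 1726.2 N at 3.75 m from A.
ΣM about A: B_y·8.3 − (274·6.3)·3.75 − 1250·6.1 − 800·2.7 = 0 → B_y = 16258.25/8.3 = 1958.83 ≈ 1959 N.
ΣF_y = 0: A_y + 1958.83 − 274·6.3 − 1250 − 800 = 0 → A_y = 1817 N.
ΣF_x = 0: no horizontal applied forces, so A_x = 0.

A_x = 0, A_y = 1817 N, B_y = 1959 N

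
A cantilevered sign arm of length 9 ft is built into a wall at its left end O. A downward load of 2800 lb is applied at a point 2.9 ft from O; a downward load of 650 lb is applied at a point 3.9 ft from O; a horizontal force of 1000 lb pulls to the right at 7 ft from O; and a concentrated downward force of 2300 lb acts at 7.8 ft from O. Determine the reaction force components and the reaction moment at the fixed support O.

ΣF_x = 0: O_x + 1000 = 0 → O_x = -1000 lb.
ΣF_y = 0: O_y − 2800 − 650 − 2300 = 0 → O_y = 5750 lb.
ΣM about O: M_O − 2800·2.9 − 650·3.9 − 2300·7.8 = 0 → M_O = 28600 lb·ft.

O_x = -1000 lb, O_y = 5750 lb, M_O = 28600 lb·ft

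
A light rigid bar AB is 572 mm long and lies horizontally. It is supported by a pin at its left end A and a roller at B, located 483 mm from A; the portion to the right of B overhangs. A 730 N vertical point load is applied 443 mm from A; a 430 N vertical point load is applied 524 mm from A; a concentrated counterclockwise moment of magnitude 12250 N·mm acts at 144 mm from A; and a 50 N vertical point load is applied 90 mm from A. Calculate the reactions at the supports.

Moments about A: B_y·483 − 730·443 − 430·524 + 12250 − 50·90 = 0 → B_y = 540960/483 = 1120 N.
ΣF_y = 0: A_y + 1120 − 730 − 430 − 50 = 0 → A_y = 90.00 N.
ΣF_x = 0: no horizontal applied forces, so A_x = 0.

A_x = 0, A_y = 90.00 N, B_y = 1120 N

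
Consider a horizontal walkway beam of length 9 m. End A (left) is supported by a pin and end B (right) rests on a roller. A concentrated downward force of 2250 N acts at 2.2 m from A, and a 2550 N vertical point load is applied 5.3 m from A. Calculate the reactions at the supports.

A_x = 0, A_y = 2748 N, B_y = 2052 N

ΣM about A: B_y·9 − 2250·2.2 − 2550·5.3 = 0 → B_y = 18465/9 = 2051.67 ≈ 2052 N.
ΣF_y = 0: A_y + 2051.67 − 2250 − 2550 = 0 → A_y = 2748 N.
ΣF_x = 0: no horizontal applied forces, so A_x = 0.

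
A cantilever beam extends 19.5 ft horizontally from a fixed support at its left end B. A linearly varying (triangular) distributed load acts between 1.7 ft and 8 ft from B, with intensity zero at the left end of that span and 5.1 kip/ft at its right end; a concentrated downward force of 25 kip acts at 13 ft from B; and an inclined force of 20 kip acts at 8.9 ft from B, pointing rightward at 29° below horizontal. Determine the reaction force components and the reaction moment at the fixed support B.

B_x = -17.49 kip, B_y = 50.76 kip, M_B = 506.1 kip·ft

Resultant of the triangular load: ½ × 5.1 × 6.3 = 16.065 kip, acting at 5.9 ft from B (one-third of the span from the peak).
ΣF_x = 0: B_x + 20·cos29° = 0 → B_x = -17.49 kip.
ΣF_y = 0: B_y − ½·5.1·6.3 − 25 − 20·sin29° = 0 → B_y = 50.76 kip.
ΣM about B: M_B − (½·5.1·6.3)·5.9 − 25·13 − 20·sin29°·8.9 = 0 → M_B = 506.1 kip·ft.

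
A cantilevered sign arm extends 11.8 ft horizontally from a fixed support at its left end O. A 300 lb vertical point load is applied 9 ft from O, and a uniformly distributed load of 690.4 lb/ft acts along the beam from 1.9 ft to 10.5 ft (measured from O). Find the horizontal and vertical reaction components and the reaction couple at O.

Resultant of the distributed load: 690.4 × 8.6 = 5937.44 lb at 6.2 ft from O.
ΣF_x = 0: O_x = 0.
ΣF_y = 0: O_y − 300 − 690.4·8.6 = 0 → O_y = 6237 lb.
ΣM about O: M_O − 300·9 − (690.4·8.6)·6.2 = 0 → M_O = 39510 lb·ft.

O_x = 0, O_y = 6237 lb, M_O = 39510 lb·ft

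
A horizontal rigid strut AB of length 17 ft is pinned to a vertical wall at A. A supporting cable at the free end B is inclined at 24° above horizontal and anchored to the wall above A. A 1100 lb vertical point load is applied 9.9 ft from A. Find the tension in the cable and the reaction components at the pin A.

T = 1575 lb, A_x = 1439 lb, A_y = 459.4 lb

ΣM about A: T·sin24°·17 − 1100·9.9 = 0 → T = 10890/(17·0.406737) = 1574.94 ≈ 1575 lb.
ΣF_x = 0: A_x − T·cos24° = 0 → A_x = 1574.94 × 0.913545 = 1439 lb.
ΣF_y = 0: A_y + T·sin24° − 1100 = 0 → A_y = 1100 − 1574.94 × 0.406737 = 459.4 lb.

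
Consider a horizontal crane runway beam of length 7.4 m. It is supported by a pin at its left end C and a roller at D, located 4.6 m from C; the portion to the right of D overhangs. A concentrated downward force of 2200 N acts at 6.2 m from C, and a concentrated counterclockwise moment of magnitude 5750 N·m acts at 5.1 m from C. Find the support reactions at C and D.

C_x = 0, C_y = 484.8 N, D_y = 1715 N

ΣM about C: D_y·4.6 − 2200·6.2 + 5750 = 0 → D_y = 7890/4.6 = 1715.22 ≈ 1715 N.
ΣF_y = 0: C_y + 1715.22 − 2200 = 0 → C_y = 484.8 N.
ΣF_x = 0: no horizontal applied forces, so C_x = 0.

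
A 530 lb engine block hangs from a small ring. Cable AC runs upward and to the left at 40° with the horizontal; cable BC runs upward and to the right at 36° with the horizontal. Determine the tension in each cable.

ΣF_x = 0: −T_AC·cos40° + T_BC·cos36° = 0 → T_BC = 0.946883·T_AC.
ΣF_y = 0: T_AC·sin40° + T_BC·sin36° = 530.
Substitute: T_AC·(0.642788 + 0.946883·0.587785) = 530 → T_AC = 441.905 ≈ 441.9 lb.
Then T_BC = 0.946883 × 441.905 = 418.4 lb.

T_AC = 441.9 lb, T_BC = 418.4 lb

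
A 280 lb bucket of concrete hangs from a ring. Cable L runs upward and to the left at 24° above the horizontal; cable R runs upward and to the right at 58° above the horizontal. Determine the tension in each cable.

T_L = 149.8 lb, T_R = 258.3 lb

ΣF_x = 0: −T_L·cos24° + T_R·cos58° = 0 → T_R = 1.72393·T_L.
ΣF_y = 0: T_L·sin24° + T_R·sin58° = 280.
Substitute: T_L·(0.406737 + 1.72393·0.848048) = 280 → T_L = 149.836 ≈ 149.8 lb.
Then T_R = 1.72393 × 149.836 = 258.3 lb.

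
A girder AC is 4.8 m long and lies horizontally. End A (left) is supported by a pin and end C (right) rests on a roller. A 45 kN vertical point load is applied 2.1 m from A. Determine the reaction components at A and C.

Moments about A: C_y·4.8 − 45·2.1 = 0 → C_y = 94.5/4.8 = 19.6875 ≈ 19.69 kN.
ΣF_y = 0: A_y + 19.6875 − 45 = 0 → A_y = 25.31 kN.
ΣF_x = 0: no horizontal applied forces, so A_x = 0.

A_x = 0, A_y = 25.31 kN, C_y = 19.69 kN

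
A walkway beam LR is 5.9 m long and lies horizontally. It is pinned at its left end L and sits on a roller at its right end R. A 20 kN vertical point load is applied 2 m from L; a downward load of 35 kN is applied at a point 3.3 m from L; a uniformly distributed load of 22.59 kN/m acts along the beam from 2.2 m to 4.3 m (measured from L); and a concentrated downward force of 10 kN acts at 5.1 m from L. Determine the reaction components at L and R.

L_x = 0, L_y = 51.31 kN, R_y = 61.13 kN

Resultant of the distributed load: 22.59 × 2.1 = 47.439 kN at 3.25 m from L.
ΣM about L: R_y·5.9 − 20·2 − 35·3.3 − (22.59·2.1)·3.25 − 10·5.1 = 0 → R_y = 360.67675/5.9 = 61.1317 ≈ 61.13 kN.
ΣF_y = 0: L_y + 61.1317 − 20 − 35 − 22.59·2.1 − 10 = 0 → L_y = 51.31 kN.
ΣF_x = 0: no horizontal applied forces, so L_x = 0.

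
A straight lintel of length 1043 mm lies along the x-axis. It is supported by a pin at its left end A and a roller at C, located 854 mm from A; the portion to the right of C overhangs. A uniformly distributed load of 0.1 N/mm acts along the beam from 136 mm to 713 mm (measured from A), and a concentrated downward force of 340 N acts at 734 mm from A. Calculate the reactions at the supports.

A_x = 0, A_y = 76.79 N, C_y = 320.9 N

Resultant of the distributed load: 0.1 × 577 = 57.7 N at 424.5 mm from A.
Moments about A: C_y·854 − (0.1·577)·424.5 − 340·734 = 0 → C_y = 274053.65/854 = 320.906 ≈ 320.9 N.
ΣF_y = 0: A_y + 320.906 − 0.1·577 − 340 = 0 → A_y = 76.79 N.
ΣF_x = 0: no horizontal applied forces, so A_x = 0.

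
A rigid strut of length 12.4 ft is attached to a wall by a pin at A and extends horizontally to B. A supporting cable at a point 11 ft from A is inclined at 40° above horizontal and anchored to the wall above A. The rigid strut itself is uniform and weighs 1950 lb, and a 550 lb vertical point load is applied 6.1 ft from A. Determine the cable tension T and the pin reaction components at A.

ΣM about A: T·sin40°·11 − 1950·6.2 − 550·6.1 = 0 → T = 15445/(11·0.642788) = 2184.38 ≈ 2184 lb.
ΣF_x = 0: A_x − T·cos40° = 0 → A_x = 2184.38 × 0.766044 = 1673 lb.
ΣF_y = 0: A_y + T·sin40° − 1950 − 550 = 0 → A_y = 2500 − 2184.38 × 0.642788 = 1096 lb.

T = 2184 lb, A_x = 1673 lb, A_y = 1096 lb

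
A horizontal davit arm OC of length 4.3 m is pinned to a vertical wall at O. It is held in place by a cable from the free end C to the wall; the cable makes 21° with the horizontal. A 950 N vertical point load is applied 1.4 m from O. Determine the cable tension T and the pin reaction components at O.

ΣM about O: T·sin21°·4.3 − 950·1.4 = 0 → T = 1330/(4.3·0.358368) = 863.086 ≈ 863.1 N.
ΣF_x = 0: O_x − T·cos21° = 0 → O_x = 863.086 × 0.93358 = 805.8 N.
ΣF_y = 0: O_y + T·sin21° − 950 = 0 → O_y = 950 − 863.086 × 0.358368 = 640.7 N.

T = 863.1 N, O_x = 805.8 N, O_y = 640.7 N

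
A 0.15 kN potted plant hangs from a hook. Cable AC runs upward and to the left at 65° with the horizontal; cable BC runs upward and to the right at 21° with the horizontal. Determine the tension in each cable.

ΣF_x = 0: −T_AC·cos65° + T_BC·cos21° = 0 → T_BC = 0.452685·T_AC.
ΣF_y = 0: T_AC·sin65° + T_BC·sin21° = 0.15.
Substitute: T_AC·(0.906308 + 0.452685·0.358368) = 0.15 → T_AC = 0.140379 ≈ 0.1404 kN.
Then T_BC = 0.452685 × 0.140379 = 0.06355 kN.

T_AC = 0.1404 kN, T_BC = 0.06355 kN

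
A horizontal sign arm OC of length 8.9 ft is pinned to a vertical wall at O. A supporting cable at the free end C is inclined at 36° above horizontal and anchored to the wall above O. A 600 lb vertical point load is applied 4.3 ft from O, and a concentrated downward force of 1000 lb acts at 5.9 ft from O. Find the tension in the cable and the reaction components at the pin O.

ΣM about O: T·sin36°·8.9 − 600·4.3 − 1000·5.9 = 0 → T = 8480/(8.9·0.587785) = 1621.02 ≈ 1621 lb.
ΣF_x = 0: O_x − T·cos36° = 0 → O_x = 1621.02 × 0.809017 = 1311 lb.
ΣF_y = 0: O_y + T·sin36° − 600 − 1000 = 0 → O_y = 1600 − 1621.02 × 0.587785 = 647.2 lb.

T = 1621 lb, O_x = 1311 lb, O_y = 647.2 lb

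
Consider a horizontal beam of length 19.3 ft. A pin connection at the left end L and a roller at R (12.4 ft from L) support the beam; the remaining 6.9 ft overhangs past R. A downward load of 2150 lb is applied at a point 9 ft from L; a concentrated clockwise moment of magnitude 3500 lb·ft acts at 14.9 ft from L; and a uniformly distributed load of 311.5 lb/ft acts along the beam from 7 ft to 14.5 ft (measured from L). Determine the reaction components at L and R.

Resultant of the distributed load: 311.5 × 7.5 = 2336.25 lb at 10.75 ft from L.
Taking moments about L: R_y·12.4 − 2150·9 − 3500 − (311.5·7.5)·10.75 = 0 → R_y = 47964.6875/12.4 = 3868.12 ≈ 3868 lb.
ΣF_y = 0: L_y + 3868.12 − 2150 − 311.5·7.5 = 0 → L_y = 618.1 lb.
ΣF_x = 0: no horizontal applied forces, so L_x = 0.

L_x = 0, L_y = 618.1 lb, R_y = 3868 lb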